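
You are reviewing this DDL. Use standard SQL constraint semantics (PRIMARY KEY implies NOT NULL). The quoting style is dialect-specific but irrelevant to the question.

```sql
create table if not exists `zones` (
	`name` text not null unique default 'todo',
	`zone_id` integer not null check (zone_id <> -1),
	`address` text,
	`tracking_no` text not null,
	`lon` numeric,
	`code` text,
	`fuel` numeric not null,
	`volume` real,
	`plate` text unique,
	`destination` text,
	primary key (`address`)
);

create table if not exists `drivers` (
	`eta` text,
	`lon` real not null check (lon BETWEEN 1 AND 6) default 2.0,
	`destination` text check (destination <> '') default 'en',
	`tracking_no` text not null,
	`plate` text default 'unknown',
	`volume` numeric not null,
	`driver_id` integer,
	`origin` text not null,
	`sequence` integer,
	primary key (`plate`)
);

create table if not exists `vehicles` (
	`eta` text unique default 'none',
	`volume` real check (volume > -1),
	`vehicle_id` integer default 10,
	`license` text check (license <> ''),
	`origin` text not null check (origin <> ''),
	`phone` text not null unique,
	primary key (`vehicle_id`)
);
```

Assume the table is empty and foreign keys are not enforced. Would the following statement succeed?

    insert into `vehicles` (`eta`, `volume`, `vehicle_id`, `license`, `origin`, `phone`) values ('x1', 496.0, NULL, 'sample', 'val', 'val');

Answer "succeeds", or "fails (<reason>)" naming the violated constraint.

fails (NOT NULL on vehicle_id)

vehicle_id is explicitly set to NULL, but vehicle_id is part of the PRIMARY KEY (implied NOT NULL).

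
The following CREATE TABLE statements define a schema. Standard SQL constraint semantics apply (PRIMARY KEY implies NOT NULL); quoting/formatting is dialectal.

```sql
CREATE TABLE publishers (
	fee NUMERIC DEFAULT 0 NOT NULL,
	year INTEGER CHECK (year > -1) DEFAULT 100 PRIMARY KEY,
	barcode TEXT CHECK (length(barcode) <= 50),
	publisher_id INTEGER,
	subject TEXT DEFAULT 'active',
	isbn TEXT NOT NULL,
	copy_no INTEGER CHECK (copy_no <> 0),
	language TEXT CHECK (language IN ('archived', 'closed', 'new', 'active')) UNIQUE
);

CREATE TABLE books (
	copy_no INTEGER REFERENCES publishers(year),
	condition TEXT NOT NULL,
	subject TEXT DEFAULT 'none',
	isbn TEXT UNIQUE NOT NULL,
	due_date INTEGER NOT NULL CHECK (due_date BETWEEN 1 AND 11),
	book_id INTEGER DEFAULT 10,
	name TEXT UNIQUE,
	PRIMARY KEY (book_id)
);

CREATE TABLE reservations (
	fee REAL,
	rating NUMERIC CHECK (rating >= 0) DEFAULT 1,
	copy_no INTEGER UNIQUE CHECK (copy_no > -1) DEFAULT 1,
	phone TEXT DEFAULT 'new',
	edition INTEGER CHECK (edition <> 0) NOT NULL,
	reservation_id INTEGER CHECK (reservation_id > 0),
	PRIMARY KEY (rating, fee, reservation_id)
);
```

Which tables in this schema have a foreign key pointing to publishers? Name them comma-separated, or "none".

books

- books.copy_no references publishers(year).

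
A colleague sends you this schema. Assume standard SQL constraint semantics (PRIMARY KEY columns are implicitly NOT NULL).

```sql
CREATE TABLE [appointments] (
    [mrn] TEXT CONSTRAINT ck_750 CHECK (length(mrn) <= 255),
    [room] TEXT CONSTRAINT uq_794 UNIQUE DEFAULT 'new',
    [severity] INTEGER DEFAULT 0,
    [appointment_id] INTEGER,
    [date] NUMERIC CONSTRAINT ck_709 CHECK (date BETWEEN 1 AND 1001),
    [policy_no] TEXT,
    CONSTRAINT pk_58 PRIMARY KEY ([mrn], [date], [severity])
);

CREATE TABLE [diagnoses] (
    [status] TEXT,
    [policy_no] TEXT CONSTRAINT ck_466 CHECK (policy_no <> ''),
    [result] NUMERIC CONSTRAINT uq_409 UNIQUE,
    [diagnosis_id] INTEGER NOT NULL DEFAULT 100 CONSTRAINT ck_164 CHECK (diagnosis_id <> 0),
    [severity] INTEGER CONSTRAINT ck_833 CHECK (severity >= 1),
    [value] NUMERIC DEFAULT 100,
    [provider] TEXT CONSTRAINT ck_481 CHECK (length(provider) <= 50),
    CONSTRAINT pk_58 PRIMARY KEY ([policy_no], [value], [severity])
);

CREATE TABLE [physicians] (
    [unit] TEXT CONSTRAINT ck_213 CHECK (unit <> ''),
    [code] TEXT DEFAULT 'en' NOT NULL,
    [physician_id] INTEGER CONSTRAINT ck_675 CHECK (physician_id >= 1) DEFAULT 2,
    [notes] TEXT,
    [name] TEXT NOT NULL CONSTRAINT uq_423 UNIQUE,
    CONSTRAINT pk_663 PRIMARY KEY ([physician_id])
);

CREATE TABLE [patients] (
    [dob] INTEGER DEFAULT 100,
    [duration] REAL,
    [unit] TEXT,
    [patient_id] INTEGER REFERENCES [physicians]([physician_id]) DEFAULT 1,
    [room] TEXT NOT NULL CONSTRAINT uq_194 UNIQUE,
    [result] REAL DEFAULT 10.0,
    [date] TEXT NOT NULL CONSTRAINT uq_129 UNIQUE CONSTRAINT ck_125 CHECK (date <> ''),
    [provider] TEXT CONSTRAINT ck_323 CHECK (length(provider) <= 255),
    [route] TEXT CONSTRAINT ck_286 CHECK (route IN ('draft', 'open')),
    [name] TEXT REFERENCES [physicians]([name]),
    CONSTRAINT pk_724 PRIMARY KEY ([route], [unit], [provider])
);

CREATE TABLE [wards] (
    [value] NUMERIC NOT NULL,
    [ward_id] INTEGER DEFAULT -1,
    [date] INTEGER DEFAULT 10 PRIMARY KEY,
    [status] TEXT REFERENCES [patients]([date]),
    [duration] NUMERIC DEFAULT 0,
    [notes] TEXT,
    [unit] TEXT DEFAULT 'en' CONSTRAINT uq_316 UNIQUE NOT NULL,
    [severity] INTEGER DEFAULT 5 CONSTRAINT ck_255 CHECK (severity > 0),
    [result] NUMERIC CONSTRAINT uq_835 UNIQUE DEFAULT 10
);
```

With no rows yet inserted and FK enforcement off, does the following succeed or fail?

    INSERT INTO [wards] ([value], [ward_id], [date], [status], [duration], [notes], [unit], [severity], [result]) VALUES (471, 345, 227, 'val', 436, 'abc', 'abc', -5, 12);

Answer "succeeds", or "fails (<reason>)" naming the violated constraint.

fails (CHECK on severity)

The value -5 for severity violates CHECK (severity > 0).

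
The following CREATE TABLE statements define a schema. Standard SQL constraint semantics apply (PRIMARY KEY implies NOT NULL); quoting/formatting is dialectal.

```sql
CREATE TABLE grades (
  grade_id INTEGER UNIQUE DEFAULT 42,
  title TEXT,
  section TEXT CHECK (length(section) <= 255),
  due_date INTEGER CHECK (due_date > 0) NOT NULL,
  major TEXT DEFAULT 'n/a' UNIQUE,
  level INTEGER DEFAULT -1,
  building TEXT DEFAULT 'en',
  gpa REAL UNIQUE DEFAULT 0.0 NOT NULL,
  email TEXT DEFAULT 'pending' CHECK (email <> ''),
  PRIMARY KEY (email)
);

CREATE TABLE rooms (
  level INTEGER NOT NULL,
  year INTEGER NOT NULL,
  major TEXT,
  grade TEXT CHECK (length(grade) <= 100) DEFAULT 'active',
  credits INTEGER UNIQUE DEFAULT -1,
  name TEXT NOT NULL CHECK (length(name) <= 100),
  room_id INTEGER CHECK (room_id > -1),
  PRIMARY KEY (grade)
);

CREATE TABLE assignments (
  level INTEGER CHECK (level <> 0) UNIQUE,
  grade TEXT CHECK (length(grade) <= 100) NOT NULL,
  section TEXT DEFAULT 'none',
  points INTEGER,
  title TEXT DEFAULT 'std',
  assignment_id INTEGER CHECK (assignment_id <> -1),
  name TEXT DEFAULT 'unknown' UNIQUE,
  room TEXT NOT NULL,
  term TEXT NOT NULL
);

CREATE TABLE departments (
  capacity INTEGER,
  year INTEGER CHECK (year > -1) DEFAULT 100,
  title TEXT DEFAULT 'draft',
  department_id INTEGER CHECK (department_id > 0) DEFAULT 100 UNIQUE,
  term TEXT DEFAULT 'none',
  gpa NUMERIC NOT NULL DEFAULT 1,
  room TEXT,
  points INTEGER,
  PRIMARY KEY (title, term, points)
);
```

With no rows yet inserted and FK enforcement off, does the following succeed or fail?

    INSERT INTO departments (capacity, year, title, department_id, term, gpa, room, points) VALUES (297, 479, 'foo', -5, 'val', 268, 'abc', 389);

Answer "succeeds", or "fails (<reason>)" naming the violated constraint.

fails (CHECK on department_id)

The value -5 for department_id violates CHECK (department_id > 0).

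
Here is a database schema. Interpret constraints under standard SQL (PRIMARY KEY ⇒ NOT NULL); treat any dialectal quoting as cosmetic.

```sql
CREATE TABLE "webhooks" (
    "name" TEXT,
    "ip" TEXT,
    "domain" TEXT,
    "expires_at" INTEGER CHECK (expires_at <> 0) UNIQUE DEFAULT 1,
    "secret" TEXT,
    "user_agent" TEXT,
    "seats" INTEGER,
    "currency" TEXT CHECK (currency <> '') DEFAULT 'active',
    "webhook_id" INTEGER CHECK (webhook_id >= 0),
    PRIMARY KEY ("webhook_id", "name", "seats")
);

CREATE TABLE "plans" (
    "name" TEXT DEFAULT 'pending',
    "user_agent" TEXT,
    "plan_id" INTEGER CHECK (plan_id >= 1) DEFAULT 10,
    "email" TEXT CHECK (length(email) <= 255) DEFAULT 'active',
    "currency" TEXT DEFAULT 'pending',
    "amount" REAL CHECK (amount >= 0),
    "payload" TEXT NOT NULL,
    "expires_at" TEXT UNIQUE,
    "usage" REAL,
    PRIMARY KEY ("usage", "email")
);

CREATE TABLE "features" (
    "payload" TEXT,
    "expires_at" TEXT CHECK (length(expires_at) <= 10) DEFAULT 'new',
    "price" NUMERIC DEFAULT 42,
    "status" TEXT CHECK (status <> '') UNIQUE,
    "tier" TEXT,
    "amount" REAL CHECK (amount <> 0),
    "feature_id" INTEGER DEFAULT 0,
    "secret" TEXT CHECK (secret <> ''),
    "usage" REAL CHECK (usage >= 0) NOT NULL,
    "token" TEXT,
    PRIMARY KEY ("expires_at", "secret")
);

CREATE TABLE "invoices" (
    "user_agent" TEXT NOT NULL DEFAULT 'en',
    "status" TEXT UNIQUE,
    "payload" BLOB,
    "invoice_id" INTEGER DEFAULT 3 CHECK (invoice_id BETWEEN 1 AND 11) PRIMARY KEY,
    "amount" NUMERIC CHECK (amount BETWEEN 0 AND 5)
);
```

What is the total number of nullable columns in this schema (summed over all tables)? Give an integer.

webhooks: 6 nullable (ip, domain, expires_at, secret, user_agent, currency — PK (webhook_id, name, seats) and explicit NOT NULL columns excluded).
plans: 6 nullable (name, user_agent, plan_id, currency, amount, expires_at — PK (usage, email) and explicit NOT NULL columns excluded).
features: 7 nullable (payload, price, status, tier, amount, feature_id, token — PK (expires_at, secret) and explicit NOT NULL columns excluded).
invoices: 3 nullable (status, payload, amount — PK (invoice_id) and explicit NOT NULL columns excluded).
Total: 6 + 6 + 7 + 3 = 22.

22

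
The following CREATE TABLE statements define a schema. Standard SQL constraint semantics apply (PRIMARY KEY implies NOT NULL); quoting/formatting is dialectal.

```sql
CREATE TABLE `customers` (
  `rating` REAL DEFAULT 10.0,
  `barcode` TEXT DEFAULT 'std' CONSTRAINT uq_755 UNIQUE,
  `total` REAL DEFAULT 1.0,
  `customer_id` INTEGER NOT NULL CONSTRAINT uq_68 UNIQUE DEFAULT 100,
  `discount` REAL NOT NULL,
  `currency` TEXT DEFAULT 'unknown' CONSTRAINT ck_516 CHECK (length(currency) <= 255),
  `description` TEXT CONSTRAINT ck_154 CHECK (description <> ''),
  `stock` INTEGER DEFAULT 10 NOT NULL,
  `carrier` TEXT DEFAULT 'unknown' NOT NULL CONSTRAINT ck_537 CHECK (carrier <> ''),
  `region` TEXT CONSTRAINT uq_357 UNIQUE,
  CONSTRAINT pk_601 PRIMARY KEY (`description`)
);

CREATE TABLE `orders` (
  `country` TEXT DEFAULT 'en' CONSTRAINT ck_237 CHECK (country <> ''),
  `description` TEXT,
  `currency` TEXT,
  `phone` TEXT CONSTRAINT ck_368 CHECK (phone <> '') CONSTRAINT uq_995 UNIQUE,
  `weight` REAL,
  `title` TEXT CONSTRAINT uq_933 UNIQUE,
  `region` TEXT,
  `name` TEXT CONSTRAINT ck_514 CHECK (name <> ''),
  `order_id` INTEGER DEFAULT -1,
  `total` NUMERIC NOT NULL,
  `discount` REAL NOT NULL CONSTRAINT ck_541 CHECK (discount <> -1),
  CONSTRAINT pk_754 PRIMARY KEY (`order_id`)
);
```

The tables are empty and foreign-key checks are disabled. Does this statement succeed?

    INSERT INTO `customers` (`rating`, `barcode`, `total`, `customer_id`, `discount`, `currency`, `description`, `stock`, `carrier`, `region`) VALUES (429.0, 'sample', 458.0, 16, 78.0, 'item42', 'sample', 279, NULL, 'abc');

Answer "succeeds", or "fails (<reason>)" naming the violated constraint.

fails (NOT NULL on carrier)

carrier is explicitly set to NULL, but carrier is declared NOT NULL.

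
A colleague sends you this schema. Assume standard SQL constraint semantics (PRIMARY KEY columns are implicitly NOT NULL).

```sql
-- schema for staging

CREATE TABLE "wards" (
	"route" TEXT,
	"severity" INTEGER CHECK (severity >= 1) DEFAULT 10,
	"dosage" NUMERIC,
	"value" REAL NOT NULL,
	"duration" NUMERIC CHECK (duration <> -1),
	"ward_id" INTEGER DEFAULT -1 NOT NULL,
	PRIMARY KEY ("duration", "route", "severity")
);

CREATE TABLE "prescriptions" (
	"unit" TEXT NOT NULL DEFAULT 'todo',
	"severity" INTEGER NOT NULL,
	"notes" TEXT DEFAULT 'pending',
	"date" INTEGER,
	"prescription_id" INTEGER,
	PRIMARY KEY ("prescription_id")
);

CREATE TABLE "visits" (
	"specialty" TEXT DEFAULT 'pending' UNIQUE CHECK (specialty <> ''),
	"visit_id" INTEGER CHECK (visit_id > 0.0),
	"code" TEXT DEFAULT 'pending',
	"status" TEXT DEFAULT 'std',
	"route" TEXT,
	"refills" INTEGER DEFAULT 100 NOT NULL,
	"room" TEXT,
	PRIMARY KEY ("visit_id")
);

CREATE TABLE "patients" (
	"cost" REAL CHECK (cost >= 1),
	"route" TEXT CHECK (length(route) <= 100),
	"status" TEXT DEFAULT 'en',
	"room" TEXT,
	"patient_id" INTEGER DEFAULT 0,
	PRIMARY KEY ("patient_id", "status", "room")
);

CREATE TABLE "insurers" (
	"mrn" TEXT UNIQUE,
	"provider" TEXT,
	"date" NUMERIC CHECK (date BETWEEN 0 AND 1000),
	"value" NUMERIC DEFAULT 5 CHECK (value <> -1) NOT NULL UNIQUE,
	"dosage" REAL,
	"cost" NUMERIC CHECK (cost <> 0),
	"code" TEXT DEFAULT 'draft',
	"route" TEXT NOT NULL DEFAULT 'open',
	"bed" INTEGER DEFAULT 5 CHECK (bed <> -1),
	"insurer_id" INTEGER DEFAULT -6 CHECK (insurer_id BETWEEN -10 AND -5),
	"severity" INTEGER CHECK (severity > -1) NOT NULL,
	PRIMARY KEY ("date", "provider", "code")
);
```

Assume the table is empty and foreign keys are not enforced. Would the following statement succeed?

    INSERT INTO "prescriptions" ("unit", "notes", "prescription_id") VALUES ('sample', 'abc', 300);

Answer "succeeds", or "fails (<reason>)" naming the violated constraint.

severity is omitted from the column list and has no DEFAULT, so it would receive NULL.
But severity is declared NOT NULL.

fails (NOT NULL on severity)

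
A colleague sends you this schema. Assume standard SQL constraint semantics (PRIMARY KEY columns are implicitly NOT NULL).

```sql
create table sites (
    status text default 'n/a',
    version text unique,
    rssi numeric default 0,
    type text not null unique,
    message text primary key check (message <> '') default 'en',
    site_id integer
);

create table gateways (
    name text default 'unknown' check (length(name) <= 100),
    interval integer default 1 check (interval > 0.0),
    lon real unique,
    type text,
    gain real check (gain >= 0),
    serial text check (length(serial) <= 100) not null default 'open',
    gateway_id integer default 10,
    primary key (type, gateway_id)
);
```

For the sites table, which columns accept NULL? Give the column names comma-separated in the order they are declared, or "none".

- status: DEFAULT only fills an omitted column; an explicit NULL is still allowed → nullable.
- version: UNIQUE does not imply NOT NULL → nullable.
- rssi: DEFAULT only fills an omitted column; an explicit NULL is still allowed → nullable.
- type: declared NOT NULL → not nullable.
- message: part of the PRIMARY KEY, which implies NOT NULL → not nullable.
- site_id: no NOT NULL constraint applies → nullable.

status, version, rssi, site_id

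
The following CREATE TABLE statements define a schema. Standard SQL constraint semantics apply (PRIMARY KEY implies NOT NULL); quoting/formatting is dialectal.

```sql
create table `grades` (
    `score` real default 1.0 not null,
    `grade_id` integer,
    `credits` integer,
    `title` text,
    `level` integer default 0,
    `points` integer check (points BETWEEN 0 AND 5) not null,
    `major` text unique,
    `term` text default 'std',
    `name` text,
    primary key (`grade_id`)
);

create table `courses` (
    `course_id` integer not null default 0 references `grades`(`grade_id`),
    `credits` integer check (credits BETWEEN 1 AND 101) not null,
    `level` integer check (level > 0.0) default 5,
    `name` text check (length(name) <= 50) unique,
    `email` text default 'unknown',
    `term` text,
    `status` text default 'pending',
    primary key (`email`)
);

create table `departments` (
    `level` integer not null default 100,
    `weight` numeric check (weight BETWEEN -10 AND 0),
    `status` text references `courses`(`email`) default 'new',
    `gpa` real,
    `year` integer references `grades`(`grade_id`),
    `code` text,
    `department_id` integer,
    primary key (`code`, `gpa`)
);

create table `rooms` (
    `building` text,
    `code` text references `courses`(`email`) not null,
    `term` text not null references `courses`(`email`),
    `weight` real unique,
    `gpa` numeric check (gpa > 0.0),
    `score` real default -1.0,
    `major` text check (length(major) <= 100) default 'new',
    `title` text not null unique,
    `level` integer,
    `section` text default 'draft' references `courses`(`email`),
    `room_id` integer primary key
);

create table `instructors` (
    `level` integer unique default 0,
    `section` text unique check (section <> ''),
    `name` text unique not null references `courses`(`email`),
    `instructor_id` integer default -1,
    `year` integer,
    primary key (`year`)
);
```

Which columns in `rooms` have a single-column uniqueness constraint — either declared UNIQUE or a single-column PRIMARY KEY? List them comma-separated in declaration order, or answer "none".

- building: no UNIQUE or single-column PK constraint.
- code: no UNIQUE or single-column PK constraint.
- term: no UNIQUE or single-column PK constraint.
- weight: declared UNIQUE → unique.
- gpa: no UNIQUE or single-column PK constraint.
- score: no UNIQUE or single-column PK constraint.
- major: no UNIQUE or single-column PK constraint.
- title: declared UNIQUE → unique.
- level: no UNIQUE or single-column PK constraint.
- section: no UNIQUE or single-column PK constraint.
- room_id: single-column PRIMARY KEY → unique.

weight, title, room_id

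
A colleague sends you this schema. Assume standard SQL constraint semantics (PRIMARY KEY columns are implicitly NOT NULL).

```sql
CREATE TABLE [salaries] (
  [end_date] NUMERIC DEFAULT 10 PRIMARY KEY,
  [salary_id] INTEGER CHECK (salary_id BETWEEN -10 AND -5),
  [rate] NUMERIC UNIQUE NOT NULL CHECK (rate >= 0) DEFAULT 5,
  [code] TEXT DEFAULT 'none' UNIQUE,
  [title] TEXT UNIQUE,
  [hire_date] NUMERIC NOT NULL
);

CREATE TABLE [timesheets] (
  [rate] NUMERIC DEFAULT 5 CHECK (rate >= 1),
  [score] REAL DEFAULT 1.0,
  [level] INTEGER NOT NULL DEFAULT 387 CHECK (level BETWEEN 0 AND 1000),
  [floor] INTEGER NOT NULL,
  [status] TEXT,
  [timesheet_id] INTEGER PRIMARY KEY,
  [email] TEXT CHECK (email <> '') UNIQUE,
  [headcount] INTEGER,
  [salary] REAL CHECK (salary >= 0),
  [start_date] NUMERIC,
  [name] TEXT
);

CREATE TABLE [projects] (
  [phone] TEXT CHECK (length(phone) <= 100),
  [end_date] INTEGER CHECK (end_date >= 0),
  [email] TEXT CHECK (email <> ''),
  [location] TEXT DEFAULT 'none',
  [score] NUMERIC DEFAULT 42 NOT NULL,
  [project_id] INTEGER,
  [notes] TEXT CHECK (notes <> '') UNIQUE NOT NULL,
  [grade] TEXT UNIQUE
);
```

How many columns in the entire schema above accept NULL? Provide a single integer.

17

salaries: 3 nullable (salary_id, code, title — PK (end_date) and explicit NOT NULL columns excluded).
timesheets: 8 nullable (rate, score, status, email, headcount, salary, start_date, name — PK (timesheet_id) and explicit NOT NULL columns excluded).
projects: 6 nullable (phone, end_date, email, location, project_id, grade — PK none and explicit NOT NULL columns excluded).
Total: 3 + 8 + 6 = 17.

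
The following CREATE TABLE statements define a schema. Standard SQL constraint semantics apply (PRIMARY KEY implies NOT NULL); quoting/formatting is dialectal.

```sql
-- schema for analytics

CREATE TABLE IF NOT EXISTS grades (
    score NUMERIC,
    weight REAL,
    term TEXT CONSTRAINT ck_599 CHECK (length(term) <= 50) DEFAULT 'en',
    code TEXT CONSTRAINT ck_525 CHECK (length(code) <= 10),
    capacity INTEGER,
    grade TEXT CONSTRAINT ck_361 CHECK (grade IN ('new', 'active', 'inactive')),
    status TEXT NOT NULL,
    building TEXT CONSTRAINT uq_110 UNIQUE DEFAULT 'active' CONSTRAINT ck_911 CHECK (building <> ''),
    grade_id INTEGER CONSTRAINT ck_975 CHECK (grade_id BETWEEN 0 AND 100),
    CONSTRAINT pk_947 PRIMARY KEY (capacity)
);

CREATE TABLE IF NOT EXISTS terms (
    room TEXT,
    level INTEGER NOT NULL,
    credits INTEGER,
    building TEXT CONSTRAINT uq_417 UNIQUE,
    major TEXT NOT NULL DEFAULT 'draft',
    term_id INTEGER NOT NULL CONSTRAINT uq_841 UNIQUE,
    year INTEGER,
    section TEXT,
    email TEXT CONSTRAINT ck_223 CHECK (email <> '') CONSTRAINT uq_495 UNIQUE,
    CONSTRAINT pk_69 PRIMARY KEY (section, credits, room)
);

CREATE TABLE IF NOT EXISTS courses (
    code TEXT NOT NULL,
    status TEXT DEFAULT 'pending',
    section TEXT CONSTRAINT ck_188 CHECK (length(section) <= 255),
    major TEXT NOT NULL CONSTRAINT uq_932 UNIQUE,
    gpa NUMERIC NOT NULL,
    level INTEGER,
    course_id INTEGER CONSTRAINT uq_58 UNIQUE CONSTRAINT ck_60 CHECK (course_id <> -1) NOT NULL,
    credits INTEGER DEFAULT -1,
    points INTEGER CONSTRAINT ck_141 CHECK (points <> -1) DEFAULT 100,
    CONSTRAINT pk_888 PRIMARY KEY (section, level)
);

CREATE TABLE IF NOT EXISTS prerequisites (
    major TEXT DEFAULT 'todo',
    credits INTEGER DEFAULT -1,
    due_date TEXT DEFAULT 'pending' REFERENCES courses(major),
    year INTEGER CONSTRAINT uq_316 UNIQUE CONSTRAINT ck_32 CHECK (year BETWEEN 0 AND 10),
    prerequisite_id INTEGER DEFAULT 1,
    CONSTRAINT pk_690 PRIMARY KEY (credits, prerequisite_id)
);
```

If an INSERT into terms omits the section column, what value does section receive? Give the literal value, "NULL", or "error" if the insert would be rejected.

error

section has no DEFAULT clause.
Omitting it would insert NULL, but it is part of the PRIMARY KEY, so the INSERT fails.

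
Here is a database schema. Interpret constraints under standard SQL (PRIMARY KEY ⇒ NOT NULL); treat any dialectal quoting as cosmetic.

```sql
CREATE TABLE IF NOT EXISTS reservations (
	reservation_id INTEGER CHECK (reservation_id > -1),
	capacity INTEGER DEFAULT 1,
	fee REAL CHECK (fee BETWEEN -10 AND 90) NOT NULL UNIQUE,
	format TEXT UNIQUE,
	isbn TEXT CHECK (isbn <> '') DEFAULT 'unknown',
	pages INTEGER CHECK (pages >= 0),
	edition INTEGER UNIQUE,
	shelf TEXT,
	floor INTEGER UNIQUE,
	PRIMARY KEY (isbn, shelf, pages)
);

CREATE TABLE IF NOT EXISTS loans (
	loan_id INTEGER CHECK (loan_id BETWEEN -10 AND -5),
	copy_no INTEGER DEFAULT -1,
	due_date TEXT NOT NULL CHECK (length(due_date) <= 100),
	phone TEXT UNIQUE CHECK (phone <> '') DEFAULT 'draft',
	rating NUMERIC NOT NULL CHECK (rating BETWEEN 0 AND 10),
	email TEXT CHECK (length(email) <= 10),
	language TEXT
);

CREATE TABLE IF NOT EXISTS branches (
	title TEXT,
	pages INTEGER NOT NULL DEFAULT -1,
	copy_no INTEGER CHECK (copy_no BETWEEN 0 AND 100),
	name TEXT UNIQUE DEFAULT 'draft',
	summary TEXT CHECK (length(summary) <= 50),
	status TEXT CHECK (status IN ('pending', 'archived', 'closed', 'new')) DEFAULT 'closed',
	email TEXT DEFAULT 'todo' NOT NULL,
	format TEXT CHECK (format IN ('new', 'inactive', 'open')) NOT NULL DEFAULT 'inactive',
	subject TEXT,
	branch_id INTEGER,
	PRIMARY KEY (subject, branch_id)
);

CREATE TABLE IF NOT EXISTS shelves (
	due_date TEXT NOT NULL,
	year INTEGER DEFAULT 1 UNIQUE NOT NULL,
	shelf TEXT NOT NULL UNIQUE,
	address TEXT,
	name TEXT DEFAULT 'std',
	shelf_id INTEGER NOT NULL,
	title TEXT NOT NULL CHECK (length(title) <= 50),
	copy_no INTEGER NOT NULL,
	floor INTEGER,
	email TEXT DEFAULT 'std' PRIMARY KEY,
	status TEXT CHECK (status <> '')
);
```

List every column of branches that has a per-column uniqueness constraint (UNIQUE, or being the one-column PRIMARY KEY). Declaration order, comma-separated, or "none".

- title: no UNIQUE or single-column PK constraint.
- pages: no UNIQUE or single-column PK constraint.
- copy_no: no UNIQUE or single-column PK constraint.
- name: declared UNIQUE → unique.
- summary: no UNIQUE or single-column PK constraint.
- status: no UNIQUE or single-column PK constraint.
- email: no UNIQUE or single-column PK constraint.
- format: no UNIQUE or single-column PK constraint.
- subject: part of a composite PRIMARY KEY — only the tuple is unique, not this column on its own.
- branch_id: part of a composite PRIMARY KEY — only the tuple is unique, not this column on its own.

name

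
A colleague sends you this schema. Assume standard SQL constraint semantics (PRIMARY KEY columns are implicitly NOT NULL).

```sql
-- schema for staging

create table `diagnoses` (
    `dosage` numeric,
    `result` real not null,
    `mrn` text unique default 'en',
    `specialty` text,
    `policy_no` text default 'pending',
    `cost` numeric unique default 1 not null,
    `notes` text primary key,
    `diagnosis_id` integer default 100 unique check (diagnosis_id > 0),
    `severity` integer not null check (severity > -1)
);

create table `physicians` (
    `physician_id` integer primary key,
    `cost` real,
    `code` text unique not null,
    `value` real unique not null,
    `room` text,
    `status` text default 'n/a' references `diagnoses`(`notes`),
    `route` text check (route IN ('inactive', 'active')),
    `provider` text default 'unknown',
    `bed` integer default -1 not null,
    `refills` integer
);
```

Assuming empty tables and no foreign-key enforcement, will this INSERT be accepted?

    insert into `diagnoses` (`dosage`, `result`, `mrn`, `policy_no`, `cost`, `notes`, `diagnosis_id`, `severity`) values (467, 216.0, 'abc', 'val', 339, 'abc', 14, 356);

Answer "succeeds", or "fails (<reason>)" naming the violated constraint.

succeeds

NOT NULL columns: cost is supplied; notes is supplied; result is supplied; severity is supplied.
CHECK constraints: 14 satisfies (diagnosis_id > 0); 356 satisfies (severity > -1).
No constraint is violated.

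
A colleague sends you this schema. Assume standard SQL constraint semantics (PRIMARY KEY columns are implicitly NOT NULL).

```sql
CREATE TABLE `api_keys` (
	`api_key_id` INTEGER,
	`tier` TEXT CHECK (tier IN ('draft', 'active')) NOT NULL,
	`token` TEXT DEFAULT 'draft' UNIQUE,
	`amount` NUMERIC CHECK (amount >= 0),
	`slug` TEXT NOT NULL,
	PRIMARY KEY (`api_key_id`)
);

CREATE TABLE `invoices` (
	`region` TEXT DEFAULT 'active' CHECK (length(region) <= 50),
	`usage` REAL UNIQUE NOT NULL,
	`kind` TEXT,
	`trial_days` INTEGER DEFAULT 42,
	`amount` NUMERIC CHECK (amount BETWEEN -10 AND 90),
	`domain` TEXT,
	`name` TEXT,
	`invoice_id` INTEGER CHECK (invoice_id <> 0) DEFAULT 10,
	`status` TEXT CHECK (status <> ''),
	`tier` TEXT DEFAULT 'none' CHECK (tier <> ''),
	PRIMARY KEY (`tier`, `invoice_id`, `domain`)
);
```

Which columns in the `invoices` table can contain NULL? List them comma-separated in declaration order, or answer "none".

region, kind, trial_days, amount, name, status

- region: CHECK does not forbid NULL (a CHECK constraint passes when its expression is NULL) → nullable.
- usage: declared NOT NULL → not nullable.
- kind: no NOT NULL constraint applies → nullable.
- trial_days: DEFAULT only fills an omitted column; an explicit NULL is still allowed → nullable.
- amount: CHECK does not forbid NULL (a CHECK constraint passes when its expression is NULL) → nullable.
- domain: part of the PRIMARY KEY, which implies NOT NULL → not nullable.
- name: no NOT NULL constraint applies → nullable.
- invoice_id: part of the PRIMARY KEY, which implies NOT NULL → not nullable.
- status: CHECK does not forbid NULL (a CHECK constraint passes when its expression is NULL) → nullable.
- tier: part of the PRIMARY KEY, which implies NOT NULL → not nullable.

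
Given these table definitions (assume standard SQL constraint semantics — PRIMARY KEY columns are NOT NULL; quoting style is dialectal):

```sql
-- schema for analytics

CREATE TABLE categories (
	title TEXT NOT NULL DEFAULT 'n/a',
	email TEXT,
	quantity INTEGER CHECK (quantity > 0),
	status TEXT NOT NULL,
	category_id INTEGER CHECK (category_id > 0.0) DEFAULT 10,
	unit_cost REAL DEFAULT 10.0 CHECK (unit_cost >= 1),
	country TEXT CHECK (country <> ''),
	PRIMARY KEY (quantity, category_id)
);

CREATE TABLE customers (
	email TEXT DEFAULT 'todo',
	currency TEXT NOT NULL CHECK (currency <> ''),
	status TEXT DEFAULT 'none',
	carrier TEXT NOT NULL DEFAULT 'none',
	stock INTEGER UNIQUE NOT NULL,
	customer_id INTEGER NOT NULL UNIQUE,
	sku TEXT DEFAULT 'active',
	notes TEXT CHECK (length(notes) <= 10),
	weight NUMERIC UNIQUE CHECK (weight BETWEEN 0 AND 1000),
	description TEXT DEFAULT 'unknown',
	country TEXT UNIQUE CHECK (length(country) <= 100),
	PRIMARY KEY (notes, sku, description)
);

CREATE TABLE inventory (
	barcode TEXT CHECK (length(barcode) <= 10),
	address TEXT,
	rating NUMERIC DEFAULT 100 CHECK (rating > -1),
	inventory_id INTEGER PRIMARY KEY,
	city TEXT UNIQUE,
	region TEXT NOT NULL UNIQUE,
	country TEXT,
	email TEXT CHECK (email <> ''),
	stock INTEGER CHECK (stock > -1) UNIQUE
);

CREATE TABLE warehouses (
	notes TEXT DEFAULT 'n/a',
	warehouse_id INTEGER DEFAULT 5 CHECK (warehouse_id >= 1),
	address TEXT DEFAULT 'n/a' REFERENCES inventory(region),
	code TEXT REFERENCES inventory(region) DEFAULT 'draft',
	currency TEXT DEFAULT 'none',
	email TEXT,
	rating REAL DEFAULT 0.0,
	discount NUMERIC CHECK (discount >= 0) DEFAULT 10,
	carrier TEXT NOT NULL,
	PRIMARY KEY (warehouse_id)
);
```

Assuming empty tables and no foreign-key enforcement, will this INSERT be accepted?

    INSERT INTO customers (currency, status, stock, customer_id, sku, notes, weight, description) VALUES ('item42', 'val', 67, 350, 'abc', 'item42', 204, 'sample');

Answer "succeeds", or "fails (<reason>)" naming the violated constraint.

succeeds

NOT NULL columns: carrier defaults to 'none'; currency is supplied; customer_id is supplied; description is supplied; notes is supplied; sku is supplied; stock is supplied.
CHECK constraints: 'item42' satisfies (currency <> ''); 'item42' satisfies (length(notes) <= 10); 204 satisfies (weight BETWEEN 0 AND 1000).
No constraint is violated.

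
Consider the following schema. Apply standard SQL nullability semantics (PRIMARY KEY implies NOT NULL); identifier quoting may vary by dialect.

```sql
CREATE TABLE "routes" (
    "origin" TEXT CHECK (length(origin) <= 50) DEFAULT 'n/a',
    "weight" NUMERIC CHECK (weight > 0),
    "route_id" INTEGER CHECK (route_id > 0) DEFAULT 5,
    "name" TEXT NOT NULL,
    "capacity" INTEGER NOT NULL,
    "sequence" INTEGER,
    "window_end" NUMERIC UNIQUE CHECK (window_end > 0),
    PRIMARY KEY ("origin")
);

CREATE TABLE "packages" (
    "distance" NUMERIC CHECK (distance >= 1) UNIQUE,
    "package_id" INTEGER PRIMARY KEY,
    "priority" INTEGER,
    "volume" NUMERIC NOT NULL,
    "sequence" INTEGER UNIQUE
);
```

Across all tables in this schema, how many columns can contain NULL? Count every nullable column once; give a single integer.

7

routes: 4 nullable (weight, route_id, sequence, window_end — PK (origin) and explicit NOT NULL columns excluded).
packages: 3 nullable (distance, priority, sequence — PK (package_id) and explicit NOT NULL columns excluded).
Total: 4 + 3 = 7.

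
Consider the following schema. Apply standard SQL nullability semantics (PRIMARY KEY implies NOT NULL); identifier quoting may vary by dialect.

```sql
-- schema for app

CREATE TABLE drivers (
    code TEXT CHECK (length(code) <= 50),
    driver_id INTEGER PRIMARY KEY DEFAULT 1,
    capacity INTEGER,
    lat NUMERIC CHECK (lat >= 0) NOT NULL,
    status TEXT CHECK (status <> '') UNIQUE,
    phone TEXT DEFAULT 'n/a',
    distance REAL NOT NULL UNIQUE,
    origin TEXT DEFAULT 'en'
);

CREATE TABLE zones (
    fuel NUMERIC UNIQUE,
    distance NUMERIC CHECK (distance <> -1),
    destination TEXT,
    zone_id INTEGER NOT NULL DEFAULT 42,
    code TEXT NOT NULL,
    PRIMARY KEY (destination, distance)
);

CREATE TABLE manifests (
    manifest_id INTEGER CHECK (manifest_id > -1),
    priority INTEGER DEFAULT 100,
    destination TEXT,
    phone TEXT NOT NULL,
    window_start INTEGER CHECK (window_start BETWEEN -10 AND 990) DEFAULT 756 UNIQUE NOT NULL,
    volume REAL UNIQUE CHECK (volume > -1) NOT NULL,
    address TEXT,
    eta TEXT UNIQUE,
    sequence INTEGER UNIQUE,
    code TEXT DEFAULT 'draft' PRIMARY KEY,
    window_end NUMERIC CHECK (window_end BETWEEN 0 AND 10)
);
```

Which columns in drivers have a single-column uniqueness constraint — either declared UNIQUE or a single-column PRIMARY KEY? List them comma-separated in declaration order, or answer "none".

- code: no UNIQUE or single-column PK constraint.
- driver_id: single-column PRIMARY KEY → unique.
- capacity: no UNIQUE or single-column PK constraint.
- lat: no UNIQUE or single-column PK constraint.
- status: declared UNIQUE → unique.
- phone: no UNIQUE or single-column PK constraint.
- distance: declared UNIQUE → unique.
- origin: no UNIQUE or single-column PK constraint.

driver_id, status, distance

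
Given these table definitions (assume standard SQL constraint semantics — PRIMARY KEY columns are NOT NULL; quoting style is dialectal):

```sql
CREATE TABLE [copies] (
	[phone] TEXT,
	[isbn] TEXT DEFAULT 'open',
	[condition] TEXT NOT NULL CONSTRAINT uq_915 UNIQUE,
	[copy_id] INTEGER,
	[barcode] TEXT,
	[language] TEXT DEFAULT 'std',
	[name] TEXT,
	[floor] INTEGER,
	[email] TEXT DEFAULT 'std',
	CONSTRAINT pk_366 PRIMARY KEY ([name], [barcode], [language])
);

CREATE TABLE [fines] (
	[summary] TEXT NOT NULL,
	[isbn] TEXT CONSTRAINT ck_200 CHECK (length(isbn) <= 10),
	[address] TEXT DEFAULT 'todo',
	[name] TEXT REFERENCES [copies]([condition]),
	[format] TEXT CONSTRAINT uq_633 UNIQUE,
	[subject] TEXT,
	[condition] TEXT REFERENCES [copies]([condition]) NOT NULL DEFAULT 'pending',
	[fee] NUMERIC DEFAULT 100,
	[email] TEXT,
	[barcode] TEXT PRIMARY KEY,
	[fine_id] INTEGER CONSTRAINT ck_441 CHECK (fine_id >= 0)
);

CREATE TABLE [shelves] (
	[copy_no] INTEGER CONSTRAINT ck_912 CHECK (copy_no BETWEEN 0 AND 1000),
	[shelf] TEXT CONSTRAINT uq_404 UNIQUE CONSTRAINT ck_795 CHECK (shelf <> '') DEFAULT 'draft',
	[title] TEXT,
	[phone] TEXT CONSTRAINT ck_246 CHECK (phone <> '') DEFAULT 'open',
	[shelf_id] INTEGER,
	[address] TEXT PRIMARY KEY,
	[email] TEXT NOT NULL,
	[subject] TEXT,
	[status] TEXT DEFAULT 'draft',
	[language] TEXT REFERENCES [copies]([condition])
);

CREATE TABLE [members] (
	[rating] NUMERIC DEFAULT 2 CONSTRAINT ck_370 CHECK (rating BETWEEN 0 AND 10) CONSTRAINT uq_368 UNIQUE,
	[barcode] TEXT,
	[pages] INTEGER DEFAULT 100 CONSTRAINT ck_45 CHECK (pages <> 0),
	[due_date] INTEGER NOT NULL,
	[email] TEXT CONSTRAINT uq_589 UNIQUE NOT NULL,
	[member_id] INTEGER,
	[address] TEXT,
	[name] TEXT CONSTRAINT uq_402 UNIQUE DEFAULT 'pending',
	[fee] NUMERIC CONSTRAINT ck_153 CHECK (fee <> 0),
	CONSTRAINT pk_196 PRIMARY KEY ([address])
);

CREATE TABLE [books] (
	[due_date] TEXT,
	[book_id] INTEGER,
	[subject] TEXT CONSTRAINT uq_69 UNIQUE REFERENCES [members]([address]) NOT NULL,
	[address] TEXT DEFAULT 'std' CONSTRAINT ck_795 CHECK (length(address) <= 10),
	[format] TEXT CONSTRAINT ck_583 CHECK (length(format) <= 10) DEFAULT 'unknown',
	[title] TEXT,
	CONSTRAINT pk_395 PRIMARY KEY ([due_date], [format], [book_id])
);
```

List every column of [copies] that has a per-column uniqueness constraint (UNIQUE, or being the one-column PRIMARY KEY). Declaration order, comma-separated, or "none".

- phone: no UNIQUE or single-column PK constraint.
- isbn: no UNIQUE or single-column PK constraint.
- condition: declared UNIQUE → unique.
- copy_id: no UNIQUE or single-column PK constraint.
- barcode: part of a composite PRIMARY KEY — only the tuple is unique, not this column on its own.
- language: part of a composite PRIMARY KEY — only the tuple is unique, not this column on its own.
- name: part of a composite PRIMARY KEY — only the tuple is unique, not this column on its own.
- floor: no UNIQUE or single-column PK constraint.
- email: no UNIQUE or single-column PK constraint.

condition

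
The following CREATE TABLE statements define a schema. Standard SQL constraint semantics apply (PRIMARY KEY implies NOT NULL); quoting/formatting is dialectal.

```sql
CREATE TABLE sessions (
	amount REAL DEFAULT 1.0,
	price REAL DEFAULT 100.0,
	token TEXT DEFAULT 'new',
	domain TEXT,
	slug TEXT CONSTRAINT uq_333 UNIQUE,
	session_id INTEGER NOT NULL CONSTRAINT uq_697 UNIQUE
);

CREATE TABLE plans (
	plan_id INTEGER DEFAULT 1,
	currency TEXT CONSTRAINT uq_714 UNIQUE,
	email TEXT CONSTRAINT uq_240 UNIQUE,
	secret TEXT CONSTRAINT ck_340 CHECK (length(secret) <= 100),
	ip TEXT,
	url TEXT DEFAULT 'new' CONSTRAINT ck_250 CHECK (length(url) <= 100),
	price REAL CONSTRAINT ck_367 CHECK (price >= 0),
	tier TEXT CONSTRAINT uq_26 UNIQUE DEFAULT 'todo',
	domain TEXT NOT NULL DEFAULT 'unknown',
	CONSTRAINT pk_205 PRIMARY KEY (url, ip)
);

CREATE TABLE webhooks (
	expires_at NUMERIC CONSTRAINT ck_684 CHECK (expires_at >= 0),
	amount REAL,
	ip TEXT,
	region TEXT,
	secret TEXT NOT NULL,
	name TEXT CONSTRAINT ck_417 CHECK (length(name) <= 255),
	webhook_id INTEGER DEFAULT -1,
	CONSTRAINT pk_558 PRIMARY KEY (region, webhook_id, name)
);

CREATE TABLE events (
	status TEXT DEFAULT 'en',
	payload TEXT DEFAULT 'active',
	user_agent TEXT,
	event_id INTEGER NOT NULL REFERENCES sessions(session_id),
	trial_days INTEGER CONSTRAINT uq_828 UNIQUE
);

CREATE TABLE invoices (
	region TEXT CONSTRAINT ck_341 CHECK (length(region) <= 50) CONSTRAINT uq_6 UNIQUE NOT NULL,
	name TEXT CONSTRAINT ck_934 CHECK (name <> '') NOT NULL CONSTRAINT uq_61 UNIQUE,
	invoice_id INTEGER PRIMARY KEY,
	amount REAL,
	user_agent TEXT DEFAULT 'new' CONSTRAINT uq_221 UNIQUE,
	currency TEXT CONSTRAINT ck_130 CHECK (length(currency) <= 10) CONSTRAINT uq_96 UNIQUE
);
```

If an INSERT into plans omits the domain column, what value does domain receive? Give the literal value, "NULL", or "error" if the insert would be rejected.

domain has an explicit DEFAULT 'unknown'.
When the column is omitted from an INSERT, that default is used.

'unknown'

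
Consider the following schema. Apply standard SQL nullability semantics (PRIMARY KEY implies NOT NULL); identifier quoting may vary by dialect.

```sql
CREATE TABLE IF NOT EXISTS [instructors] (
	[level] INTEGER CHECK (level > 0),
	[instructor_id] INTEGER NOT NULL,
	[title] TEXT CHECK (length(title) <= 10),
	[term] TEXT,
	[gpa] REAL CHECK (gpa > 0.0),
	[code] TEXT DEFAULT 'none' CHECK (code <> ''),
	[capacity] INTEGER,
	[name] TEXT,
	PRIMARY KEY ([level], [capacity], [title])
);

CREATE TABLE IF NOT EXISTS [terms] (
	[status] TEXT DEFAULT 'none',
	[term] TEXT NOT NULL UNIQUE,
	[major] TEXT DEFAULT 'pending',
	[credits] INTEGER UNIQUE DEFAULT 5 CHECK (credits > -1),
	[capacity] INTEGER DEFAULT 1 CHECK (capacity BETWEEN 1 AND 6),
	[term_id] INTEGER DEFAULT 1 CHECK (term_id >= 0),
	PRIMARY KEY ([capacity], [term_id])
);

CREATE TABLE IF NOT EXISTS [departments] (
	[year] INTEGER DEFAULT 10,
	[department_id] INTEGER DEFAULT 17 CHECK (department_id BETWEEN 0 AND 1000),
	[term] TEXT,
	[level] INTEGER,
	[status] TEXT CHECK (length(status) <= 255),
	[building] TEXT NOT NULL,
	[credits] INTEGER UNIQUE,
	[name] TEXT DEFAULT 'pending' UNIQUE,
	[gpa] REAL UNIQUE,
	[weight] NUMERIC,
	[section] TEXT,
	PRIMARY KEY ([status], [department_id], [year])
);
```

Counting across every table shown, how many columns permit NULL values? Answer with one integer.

instructors: 4 nullable (term, gpa, code, name — PK (level, capacity, title) and explicit NOT NULL columns excluded).
terms: 3 nullable (status, major, credits — PK (capacity, term_id) and explicit NOT NULL columns excluded).
departments: 7 nullable (term, level, credits, name, gpa, weight, section — PK (status, department_id, year) and explicit NOT NULL columns excluded).
Total: 4 + 3 + 7 = 14.

14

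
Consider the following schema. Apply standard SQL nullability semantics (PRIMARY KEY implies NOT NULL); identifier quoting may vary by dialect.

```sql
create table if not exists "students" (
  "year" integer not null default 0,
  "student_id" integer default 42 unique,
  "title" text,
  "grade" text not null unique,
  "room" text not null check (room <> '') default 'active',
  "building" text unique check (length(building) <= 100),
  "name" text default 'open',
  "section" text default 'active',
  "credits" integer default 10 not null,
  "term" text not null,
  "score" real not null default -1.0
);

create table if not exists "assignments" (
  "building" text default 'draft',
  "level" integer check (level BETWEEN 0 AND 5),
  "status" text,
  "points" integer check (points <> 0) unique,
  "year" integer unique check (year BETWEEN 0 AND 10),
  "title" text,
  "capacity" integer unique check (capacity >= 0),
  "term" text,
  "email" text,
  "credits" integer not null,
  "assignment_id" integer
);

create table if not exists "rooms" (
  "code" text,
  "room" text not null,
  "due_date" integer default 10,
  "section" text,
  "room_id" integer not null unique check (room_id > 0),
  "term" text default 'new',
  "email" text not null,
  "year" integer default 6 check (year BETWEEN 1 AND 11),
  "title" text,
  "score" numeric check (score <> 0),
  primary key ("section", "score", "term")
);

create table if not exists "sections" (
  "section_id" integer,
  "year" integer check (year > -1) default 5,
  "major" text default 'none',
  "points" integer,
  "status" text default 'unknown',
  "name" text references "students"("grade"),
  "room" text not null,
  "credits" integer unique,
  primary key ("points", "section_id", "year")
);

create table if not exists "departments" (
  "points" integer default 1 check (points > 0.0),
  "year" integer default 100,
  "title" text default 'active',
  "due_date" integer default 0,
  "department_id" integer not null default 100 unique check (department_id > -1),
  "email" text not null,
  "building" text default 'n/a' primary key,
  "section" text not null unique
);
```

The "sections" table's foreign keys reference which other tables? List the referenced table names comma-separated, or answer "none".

students

- name REFERENCES students(grade).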